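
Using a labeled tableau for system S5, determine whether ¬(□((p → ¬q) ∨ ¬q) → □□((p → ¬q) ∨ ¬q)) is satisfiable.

1. ¬(□((p → ¬q) ∨ ¬q) → □□((p → ¬q) ∨ ¬q)), w0
2. □((p → ¬q) ∨ ¬q), w0   [¬→-rule on 1]
3. ¬□□((p → ¬q) ∨ ¬q), w0   [¬→-rule on 1]
4. (p → ¬q) ∨ ¬q, w0   [□-rule on 2 via w0Rw0]
5. p → ¬q, w0   [∨-rule on 4 (branches; this branch)]
6. ¬q, w0   [→-rule on 5 (branches; this branch)]
7. ¬□((p → ¬q) ∨ ¬q), w1   [¬□-rule on 3: fresh world w1, w0Rw1]
8. (p → ¬q) ∨ ¬q, w1   [□-rule on 2 via w0Rw1]
9. p → ¬q, w1   [∨-rule on 8 (branches; this branch)]
10. ¬q, w1   [→-rule on 9 (branches; this branch)]
11. ¬((p → ¬q) ∨ ¬q), w2   [¬□-rule on 7: fresh world w2, w1Rw2]
12. ¬(p → ¬q), w2   [¬∨-rule on 11]
13. q, w2   [¬∨-rule on 11]
14. p, w2   [¬→-rule on 12]
15. (p → ¬q) ∨ ¬q, w2   [□-rule on 2 via w0Rw2]
16. p → ¬q, w2   [∨-rule on 15 (branches; this branch)]
17. ¬q, w2   [→-rule on 16 (branches; this branch)]
Accessibility: w0Rw0, w0Rw1, w0Rw2, w1Rw0, w1Rw1, w1Rw2, w2Rw0, w2Rw1, w2Rw2
Branch closes: q and ¬q both at w2.
(One branch shown.) All branches close.

Unsatisfiable (every branch closes)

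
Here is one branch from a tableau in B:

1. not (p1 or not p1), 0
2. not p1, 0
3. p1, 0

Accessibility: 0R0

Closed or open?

Both p1 and not p1 appear at 0.

Closed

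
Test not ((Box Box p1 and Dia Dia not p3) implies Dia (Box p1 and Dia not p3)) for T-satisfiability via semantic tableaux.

Unsatisfiable

1. not ((Box Box p1 and Dia Dia not p3) implies Dia (Box p1 and Dia not p3)), 0
2. Box Box p1 and Dia Dia not p3, 0
3. not Dia (Box p1 and Dia not p3), 0
4. Box Box p1, 0
5. Dia Dia not p3, 0
6. not (Box p1 and Dia not p3), 0
7. Box p1, 0
8. p1, 0
9. not Dia not p3, 0
10. p3, 0
11. Dia not p3, 1
12. not (Box p1 and Dia not p3), 1
13. Box p1, 1
14. p1, 1
15. p3, 1
16. not Box p1, 1
17. not p3, 2
18. p1, 2
19. not p1, 3
20. p1, 3
Accessibility: 0R0, 0R1, 1R1, 1R2, 1R3, 2R2, 3R3
Branch closes: p1 and not p1 both at 3.
All branches of the tableau close; one closing branch shown above.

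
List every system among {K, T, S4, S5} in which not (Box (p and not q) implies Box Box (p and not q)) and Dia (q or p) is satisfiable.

K, T

S4-tableau for the formula:
1. not (Box (p and not q) implies Box Box (p and not q)) and Dia (q or p), u
2. not (Box (p and not q) implies Box Box (p and not q)), u   [and-rule on 1]
3. Dia (q or p), u   [and-rule on 1]
4. Box (p and not q), u   [neg-implies-rule on 2]
5. not Box Box (p and not q), u   [neg-implies-rule on 2]
6. p and not q, u   [Box-rule on 4 via uRu]
7. p, u   [and-rule on 6]
8. not q, u   [and-rule on 6]
9. q or p, v   [Dia-rule on 3: fresh world v, uRv]
10. p and not q, v   [Box-rule on 4 via uRv]
11. p, v   [and-rule on 10]
12. not q, v   [and-rule on 10]
13. not Box (p and not q), w   [neg-Box-rule on 5: fresh world w, uRw]
14. p and not q, w   [Box-rule on 4 via uRw]
15. p, w   [and-rule on 14]
16. not q, w   [and-rule on 14]
17. not (p and not q), x   [neg-Box-rule on 13: fresh world x, wRx]
18. p and not q, x   [Box-rule on 4 via uRx]
19. p, x   [and-rule on 18]
20. not q, x   [and-rule on 18]
21. q, x   [neg-and-rule on 17 (branches; this branch)]
Accessibility: uRu, uRv, uRw, uRx, vRv, wRw, wRx, xRx
Branch closes: q and not q both at x.
Every branch closes (one shown): unsatisfiable in S4, hence also in S5 (every S5-frame is an S4-frame).
T-tableau for the formula:
1. not (Box (p and not q) implies Box Box (p and not q)) and Dia (q or p), u
2. not (Box (p and not q) implies Box Box (p and not q)), u   [and-rule on 1]
3. Dia (q or p), u   [and-rule on 1]
4. Box (p and not q), u   [neg-implies-rule on 2]
5. not Box Box (p and not q), u   [neg-implies-rule on 2]
6. p and not q, u   [Box-rule on 4 via uRu]
7. p, u   [and-rule on 6]
8. not q, u   [and-rule on 6]
9. q or p, v   [Dia-rule on 3: fresh world v, uRv]
10. p and not q, v   [Box-rule on 4 via uRv]
11. p, v   [and-rule on 10]
12. not q, v   [and-rule on 10]
13. not Box (p and not q), w   [neg-Box-rule on 5: fresh world w, uRw]
14. p and not q, w   [Box-rule on 4 via uRw]
15. p, w   [and-rule on 14]
16. not q, w   [and-rule on 14]
17. not (p and not q), x   [neg-Box-rule on 13: fresh world x, wRx]
18. q, x   [neg-and-rule on 17 (branches; this branch)]
Accessibility: uRu, uRv, uRw, vRv, wRw, wRx, xRx
Complete open branch: satisfiable in T, hence also in K (this T-model is also a K-model).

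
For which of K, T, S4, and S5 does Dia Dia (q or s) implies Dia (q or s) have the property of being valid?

S4, S5

T-tableau for the negation not (Dia Dia (q or s) implies Dia (q or s)):
1. not (Dia Dia (q or s) implies Dia (q or s)), u
2. Dia Dia (q or s), u
3. not Dia (q or s), u
4. not (q or s), u
5. not q, u
6. not s, u
7. Dia (q or s), v
8. not (q or s), v
9. not q, v
10. not s, v
11. q or s, w
12. s, w
Accessibility: uRu, uRv, vRv, vRw, wRw
Complete open branch: countermodel on a T-frame, so not valid in T, nor in K (the same frame is also a K-frame).
S4-tableau for the negation not (Dia Dia (q or s) implies Dia (q or s)):
1. not (Dia Dia (q or s) implies Dia (q or s)), u
2. Dia Dia (q or s), u
3. not Dia (q or s), u
4. not (q or s), u
5. not q, u
6. not s, u
7. Dia (q or s), v
8. not (q or s), v
9. not q, v
10. not s, v
11. q or s, w
12. not (q or s), w
13. not q, w
14. not s, w
15. s, w
Accessibility: uRu, uRv, uRw, vRv, vRw, wRw
Branch closes: s and not s both at w.
Every branch closes (one shown): valid in S4, hence also in S5 (every theorem of S4 is a theorem of S5).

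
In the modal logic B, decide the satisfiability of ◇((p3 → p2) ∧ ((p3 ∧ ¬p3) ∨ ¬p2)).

1. ◇((p3 → p2) ∧ ((p3 ∧ ¬p3) ∨ ¬p2)), w0
2. (p3 → p2) ∧ ((p3 ∧ ¬p3) ∨ ¬p2), w1   [◇-rule on 1: fresh world w1, w0Rw1]
3. p3 → p2, w1   [∧-rule on 2]
4. (p3 ∧ ¬p3) ∨ ¬p2, w1   [∧-rule on 2]
5. ¬p3, w1   [→-rule on 3 (branches; this branch)]
6. ¬p2, w1   [∨-rule on 4 (branches; this branch)]
Accessibility: w0Rw0, w0Rw1, w1Rw0, w1Rw1

Satisfiable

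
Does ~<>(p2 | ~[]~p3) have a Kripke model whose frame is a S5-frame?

Yes, satisfiable

1. ~<>(p2 | ~[]~p3), u
2. ~(p2 | ~[]~p3), u   [~<>-rule on 1 via uRu]
3. ~p2, u   [~|-rule on 2]
4. []~p3, u   [~|-rule on 2]
5. ~p3, u   [[]-rule on 4 via uRu]
Accessibility: uRu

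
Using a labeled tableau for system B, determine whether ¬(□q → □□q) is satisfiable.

1. ¬(□q → □□q), u
2. □q, u   [¬→-rule on 1]
3. ¬□□q, u   [¬→-rule on 1]
4. q, u   [□-rule on 2 via uRu]
5. ¬□q, v   [¬□-rule on 3: fresh world v, uRv]
6. q, v   [□-rule on 2 via uRv]
7. ¬q, w   [¬□-rule on 5: fresh world w, vRw]
Accessibility: uRu, uRv, vRu, vRv, vRw, wRv, wRw

Satisfiable (open branch found)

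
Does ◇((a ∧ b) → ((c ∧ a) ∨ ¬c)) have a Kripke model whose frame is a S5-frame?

1. ◇((a ∧ b) → ((c ∧ a) ∨ ¬c)), w0
2. (a ∧ b) → ((c ∧ a) ∨ ¬c), w1   [◇-rule on 1: fresh world w1, w0Rw1]
3. (c ∧ a) ∨ ¬c, w1   [→-rule on 2 (branches; this branch)]
4. ¬c, w1   [∨-rule on 3 (branches; this branch)]
Accessibility: w0Rw0, w0Rw1, w1Rw0, w1Rw1

Yes, satisfiable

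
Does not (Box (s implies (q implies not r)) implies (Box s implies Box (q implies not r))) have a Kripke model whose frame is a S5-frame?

1. not (Box (s implies (q implies not r)) implies (Box s implies Box (q implies not r))), w0
2. Box (s implies (q implies not r)), w0
3. not (Box s implies Box (q implies not r)), w0
4. Box s, w0
5. not Box (q implies not r), w0
6. s implies (q implies not r), w0
7. s, w0
8. q implies not r, w0
9. not r, w0
10. not (q implies not r), w1
11. q, w1
12. r, w1
13. s implies (q implies not r), w1
14. s, w1
15. q implies not r, w1
16. not r, w1
Accessibility: w0Rw0, w0Rw1, w1Rw0, w1Rw1
Branch closes: r and not r both at w1.
(One branch shown.) All branches close.

Unsatisfiable (every branch closes)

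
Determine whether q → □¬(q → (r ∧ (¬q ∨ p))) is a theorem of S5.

Not valid

Tableau for the negation ¬(q → □¬(q → (r ∧ (¬q ∨ p)))):
1. ¬(q → □¬(q → (r ∧ (¬q ∨ p)))), u
2. q, u
3. ¬□¬(q → (r ∧ (¬q ∨ p))), u
4. q → (r ∧ (¬q ∨ p)), v
5. r ∧ (¬q ∨ p), v
6. r, v
7. ¬q ∨ p, v
8. p, v
Accessibility: uRu, uRv, vRu, vRv
The negation has an open branch (countermodel exists).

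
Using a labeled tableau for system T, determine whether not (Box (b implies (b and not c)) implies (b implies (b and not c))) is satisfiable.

Unsatisfiable (every branch closes)

1. not (Box (b implies (b and not c)) implies (b implies (b and not c))), w0
2. Box (b implies (b and not c)), w0
3. not (b implies (b and not c)), w0
4. b, w0
5. not (b and not c), w0
6. b implies (b and not c), w0
7. c, w0
8. b and not c, w0
9. not c, w0
Accessibility: w0Rw0
Branch closes: c and not c both at w0.
(One branch shown.) All branches close.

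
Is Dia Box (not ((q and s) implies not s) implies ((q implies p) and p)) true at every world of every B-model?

Invalid (countermodel exists)

Tableau for the negation not Dia Box (not ((q and s) implies not s) implies ((q implies p) and p)):
1. not Dia Box (not ((q and s) implies not s) implies ((q implies p) and p)), 0
2. not Box (not ((q and s) implies not s) implies ((q implies p) and p)), 0
3. not (not ((q and s) implies not s) implies ((q implies p) and p)), 1
4. not ((q and s) implies not s), 1
5. not ((q implies p) and p), 1
6. q and s, 1
7. s, 1
8. q, 1
9. not Box (not ((q and s) implies not s) implies ((q implies p) and p)), 1
10. not p, 1
11. not (not ((q and s) implies not s) implies ((q implies p) and p)), 2
12. not ((q and s) implies not s), 2
13. not ((q implies p) and p), 2
14. q and s, 2
15. s, 2
16. q, 2
17. not p, 2
Accessibility: 0R0, 0R1, 1R0, 1R1, 1R2, 2R1, 2R2
The negation has an open branch (countermodel exists).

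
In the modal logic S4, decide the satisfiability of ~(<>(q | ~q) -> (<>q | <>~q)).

Unsatisfiable (every branch closes)

1. ~(<>(q | ~q) -> (<>q | <>~q)), u
2. <>(q | ~q), u
3. ~(<>q | <>~q), u
4. ~<>q, u
5. ~<>~q, u
6. ~q, u
7. q, u
Accessibility: uRu
Branch closes: q and ~q both at u.
(One branch shown.) All branches close.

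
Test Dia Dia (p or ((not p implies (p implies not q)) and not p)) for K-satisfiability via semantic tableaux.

Satisfiable (open branch found)

1. Dia Dia (p or ((not p implies (p implies not q)) and not p)), u
2. Dia (p or ((not p implies (p implies not q)) and not p)), v
3. p or ((not p implies (p implies not q)) and not p), w
4. (not p implies (p implies not q)) and not p, w
5. not p implies (p implies not q), w
6. not p, w
7. p implies not q, w
8. not q, w
Accessibility: uRv, vRw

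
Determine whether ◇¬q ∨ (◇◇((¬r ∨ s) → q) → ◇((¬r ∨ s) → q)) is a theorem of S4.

Tableau for the negation ¬(◇¬q ∨ (◇◇((¬r ∨ s) → q) → ◇((¬r ∨ s) → q))):
1. ¬(◇¬q ∨ (◇◇((¬r ∨ s) → q) → ◇((¬r ∨ s) → q))), w0
2. ¬◇¬q, w0
3. ¬(◇◇((¬r ∨ s) → q) → ◇((¬r ∨ s) → q)), w0
4. ◇◇((¬r ∨ s) → q), w0
5. ¬◇((¬r ∨ s) → q), w0
6. q, w0
7. ¬((¬r ∨ s) → q), w0
8. ¬r ∨ s, w0
9. ¬q, w0
Accessibility: w0Rw0
Branch closes: q and ¬q both at w0.
Every branch of the negation's tableau closes; the branch above is one of them.

Yes, valid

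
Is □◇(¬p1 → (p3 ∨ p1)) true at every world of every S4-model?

Invalid (countermodel exists)

Tableau for the negation ¬□◇(¬p1 → (p3 ∨ p1)):
1. ¬□◇(¬p1 → (p3 ∨ p1)), u
2. ¬◇(¬p1 → (p3 ∨ p1)), v   [¬□-rule on 1: fresh world v, uRv]
3. ¬(¬p1 → (p3 ∨ p1)), v   [¬◇-rule on 2 via vRv]
4. ¬p1, v   [¬→-rule on 3]
5. ¬(p3 ∨ p1), v   [¬→-rule on 3]
6. ¬p3, v   [¬∨-rule on 5]
Accessibility: uRu, uRv, vRv
The negation has an open branch (countermodel exists).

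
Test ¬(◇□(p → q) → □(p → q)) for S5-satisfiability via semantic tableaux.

1. ¬(◇□(p → q) → □(p → q)), w0
2. ◇□(p → q), w0
3. ¬□(p → q), w0
4. □(p → q), w1
5. p → q, w0
6. p → q, w1
7. q, w0
8. q, w1
9. ¬(p → q), w2
10. p, w2
11. ¬q, w2
12. p → q, w2
13. q, w2
Accessibility: w0Rw0, w0Rw1, w0Rw2, w1Rw0, w1Rw1, w1Rw2, w2Rw0, w2Rw1, w2Rw2
Branch closes: q and ¬q both at w2.
All branches of the tableau close; one closing branch shown above.

No, unsatisfiable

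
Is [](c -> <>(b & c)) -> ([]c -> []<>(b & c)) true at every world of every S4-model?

Valid

Tableau for the negation ~([](c -> <>(b & c)) -> ([]c -> []<>(b & c))):
1. ~([](c -> <>(b & c)) -> ([]c -> []<>(b & c))), 0
2. [](c -> <>(b & c)), 0   [~->-rule on 1]
3. ~([]c -> []<>(b & c)), 0   [~->-rule on 1]
4. []c, 0   [~->-rule on 3]
5. ~[]<>(b & c), 0   [~->-rule on 3]
6. c -> <>(b & c), 0   [[]-rule on 2 via 0R0]
7. c, 0   [[]-rule on 4 via 0R0]
8. <>(b & c), 0   [->-rule on 6 (branches; this branch)]
9. ~<>(b & c), 1   [~[]-rule on 5: fresh world 1, 0R1]
10. c -> <>(b & c), 1   [[]-rule on 2 via 0R1]
11. c, 1   [[]-rule on 4 via 0R1]
12. ~(b & c), 1   [~<>-rule on 9 via 1R1]
13. <>(b & c), 1   [->-rule on 10 (branches; this branch)]
14. ~b, 1   [~&-rule on 12 (branches; this branch)]
15. b & c, 2   [<>-rule on 8: fresh world 2, 0R2]
16. b, 2   [&-rule on 15]
17. c, 2   [&-rule on 15]
18. c -> <>(b & c), 2   [[]-rule on 2 via 0R2]
19. <>(b & c), 2   [->-rule on 18 (branches; this branch)]
20. b & c, 3   [<>-rule on 13: fresh world 3, 1R3]
21. b, 3   [&-rule on 20]
22. c, 3   [&-rule on 20]
23. c -> <>(b & c), 3   [[]-rule on 2 via 0R3]
24. ~(b & c), 3   [~<>-rule on 9 via 1R3]
25. <>(b & c), 3   [->-rule on 23 (branches; this branch)]
26. ~c, 3   [~&-rule on 24 (branches; this branch)]
Accessibility: 0R0, 0R1, 0R2, 0R3, 1R1, 1R3, 2R2, 3R3
Branch closes: c and ~c both at 3.
All branches of the negation close; one closing branch shown above.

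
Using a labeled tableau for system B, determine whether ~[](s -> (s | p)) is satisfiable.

Unsatisfiable (every branch closes)

1. ~[](s -> (s | p)), w0
2. ~(s -> (s | p)), w1
3. s, w1
4. ~(s | p), w1
5. ~s, w1
6. ~p, w1
Accessibility: w0Rw0, w0Rw1, w1Rw0, w1Rw1
Branch closes: s and ~s both at w1.
(One branch shown.) All branches close.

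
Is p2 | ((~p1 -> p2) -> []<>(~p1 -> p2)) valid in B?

Yes, valid

Tableau for the negation ~(p2 | ((~p1 -> p2) -> []<>(~p1 -> p2))):
1. ~(p2 | ((~p1 -> p2) -> []<>(~p1 -> p2))), 0
2. ~p2, 0
3. ~((~p1 -> p2) -> []<>(~p1 -> p2)), 0
4. ~p1 -> p2, 0
5. ~[]<>(~p1 -> p2), 0
6. p1, 0
7. ~<>(~p1 -> p2), 1
8. ~(~p1 -> p2), 0
9. ~p1, 0
Accessibility: 0R0, 0R1, 1R0, 1R1
Branch closes: p1 and ~p1 both at 0.
All branches of the negation close; one closing branch shown above.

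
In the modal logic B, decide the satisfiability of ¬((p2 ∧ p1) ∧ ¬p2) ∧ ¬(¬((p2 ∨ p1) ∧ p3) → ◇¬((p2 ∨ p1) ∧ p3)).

Unsatisfiable

1. ¬((p2 ∧ p1) ∧ ¬p2) ∧ ¬(¬((p2 ∨ p1) ∧ p3) → ◇¬((p2 ∨ p1) ∧ p3)), w0
2. ¬((p2 ∧ p1) ∧ ¬p2), w0
3. ¬(¬((p2 ∨ p1) ∧ p3) → ◇¬((p2 ∨ p1) ∧ p3)), w0
4. ¬((p2 ∨ p1) ∧ p3), w0
5. ¬◇¬((p2 ∨ p1) ∧ p3), w0
6. (p2 ∨ p1) ∧ p3, w0
7. p2 ∨ p1, w0
8. p3, w0
9. ¬(p2 ∧ p1), w0
10. ¬(p2 ∨ p1), w0
11. ¬p2, w0
12. ¬p1, w0
13. p1, w0
Accessibility: w0Rw0
Branch closes: p1 and ¬p1 both at w0.
Every branch closes; the branch above is one of them.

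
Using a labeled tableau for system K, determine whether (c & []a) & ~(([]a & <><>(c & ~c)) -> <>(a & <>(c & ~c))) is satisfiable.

1. (c & []a) & ~(([]a & <><>(c & ~c)) -> <>(a & <>(c & ~c))), 0
2. c & []a, 0
3. ~(([]a & <><>(c & ~c)) -> <>(a & <>(c & ~c))), 0
4. c, 0
5. []a, 0
6. []a & <><>(c & ~c), 0
7. ~<>(a & <>(c & ~c)), 0
8. <><>(c & ~c), 0
9. <>(c & ~c), 1
10. a, 1
11. ~(a & <>(c & ~c)), 1
12. ~<>(c & ~c), 1
13. c & ~c, 2
14. c, 2
15. ~c, 2
Accessibility: 0R1, 1R2
Branch closes: c and ~c both at 2.
Every branch closes; the branch above is one of them.

Unsatisfiable (every branch closes)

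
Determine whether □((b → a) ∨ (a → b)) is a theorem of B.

Valid

Tableau for the negation ¬□((b → a) ∨ (a → b)):
1. ¬□((b → a) ∨ (a → b)), 0
2. ¬((b → a) ∨ (a → b)), 1   [¬□-rule on 1: fresh world 1, 0R1]
3. ¬(b → a), 1   [¬∨-rule on 2]
4. ¬(a → b), 1   [¬∨-rule on 2]
5. b, 1   [¬→-rule on 3]
6. ¬a, 1   [¬→-rule on 3]
7. a, 1   [¬→-rule on 4]
8. ¬b, 1   [¬→-rule on 4]
Accessibility: 0R0, 0R1, 1R0, 1R1
Branch closes: a and ¬a both at 1.
Every branch of the negation's tableau closes; the branch above is one of them.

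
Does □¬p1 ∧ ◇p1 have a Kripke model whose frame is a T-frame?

1. □¬p1 ∧ ◇p1, u
2. □¬p1, u   [∧-rule on 1]
3. ◇p1, u   [∧-rule on 1]
4. ¬p1, u   [□-rule on 2 via uRu]
5. p1, v   [◇-rule on 3: fresh world v, uRv]
6. ¬p1, v   [□-rule on 2 via uRv]
Accessibility: uRu, uRv, vRv
Branch closes: p1 and ¬p1 both at v.
Every branch closes; the branch above is one of them.

No, unsatisfiable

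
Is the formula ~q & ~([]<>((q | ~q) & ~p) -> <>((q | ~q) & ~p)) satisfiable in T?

No, unsatisfiable

1. ~q & ~([]<>((q | ~q) & ~p) -> <>((q | ~q) & ~p)), w0
2. ~q, w0
3. ~([]<>((q | ~q) & ~p) -> <>((q | ~q) & ~p)), w0
4. []<>((q | ~q) & ~p), w0
5. ~<>((q | ~q) & ~p), w0
6. <>((q | ~q) & ~p), w0
7. ~((q | ~q) & ~p), w0
8. p, w0
9. (q | ~q) & ~p, w1
10. q | ~q, w1
11. ~p, w1
12. <>((q | ~q) & ~p), w1
13. ~((q | ~q) & ~p), w1
14. ~q, w1
15. ~(q | ~q), w1
16. q, w1
Accessibility: w0Rw0, w0Rw1, w1Rw1
Branch closes: q and ~q both at w1.
Every branch closes; the branch above is one of them.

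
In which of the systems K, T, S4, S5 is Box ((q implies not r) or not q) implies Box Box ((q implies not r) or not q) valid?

T-tableau for the negation not (Box ((q implies not r) or not q) implies Box Box ((q implies not r) or not q)):
1. not (Box ((q implies not r) or not q) implies Box Box ((q implies not r) or not q)), w0
2. Box ((q implies not r) or not q), w0
3. not Box Box ((q implies not r) or not q), w0
4. (q implies not r) or not q, w0
5. not q, w0
6. not Box ((q implies not r) or not q), w1
7. (q implies not r) or not q, w1
8. not q, w1
9. not ((q implies not r) or not q), w2
10. not (q implies not r), w2
11. q, w2
12. r, w2
Accessibility: w0Rw0, w0Rw1, w1Rw1, w1Rw2, w2Rw2
Complete open branch: countermodel on a T-frame, so not valid in T, nor in K (the same frame is also a K-frame).
S4-tableau for the negation not (Box ((q implies not r) or not q) implies Box Box ((q implies not r) or not q)):
1. not (Box ((q implies not r) or not q) implies Box Box ((q implies not r) or not q)), w0
2. Box ((q implies not r) or not q), w0
3. not Box Box ((q implies not r) or not q), w0
4. (q implies not r) or not q, w0
5. q implies not r, w0
6. not r, w0
7. not Box ((q implies not r) or not q), w1
8. (q implies not r) or not q, w1
9. q implies not r, w1
10. not r, w1
11. not ((q implies not r) or not q), w2
12. not (q implies not r), w2
13. q, w2
14. r, w2
15. (q implies not r) or not q, w2
16. q implies not r, w2
17. not r, w2
Accessibility: w0Rw0, w0Rw1, w0Rw2, w1Rw1, w1Rw2, w2Rw2
Branch closes: r and not r both at w2.
Every branch closes (one shown): valid in S4, hence also in S5 (every theorem of S4 is a theorem of S5).

S4, S5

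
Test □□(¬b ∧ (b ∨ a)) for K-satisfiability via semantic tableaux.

1. □□(¬b ∧ (b ∨ a)), u

Satisfiable (open branch found)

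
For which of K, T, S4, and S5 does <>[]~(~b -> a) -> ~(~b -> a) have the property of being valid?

S4-tableau for the negation ~(<>[]~(~b -> a) -> ~(~b -> a)):
1. ~(<>[]~(~b -> a) -> ~(~b -> a)), 0
2. <>[]~(~b -> a), 0   [~->-rule on 1]
3. ~b -> a, 0   [~->-rule on 1]
4. a, 0   [->-rule on 3 (branches; this branch)]
5. []~(~b -> a), 1   [<>-rule on 2: fresh world 1, 0R1]
6. ~(~b -> a), 1   [[]-rule on 5 via 1R1]
7. ~b, 1   [~->-rule on 6]
8. ~a, 1   [~->-rule on 6]
Accessibility: 0R0, 0R1, 1R1
Complete open branch: countermodel on an S4-frame, so not valid in S4, nor in K, T (the same frame is also a K-frame and a T-frame).
S5-tableau for the negation ~(<>[]~(~b -> a) -> ~(~b -> a)):
1. ~(<>[]~(~b -> a) -> ~(~b -> a)), 0
2. <>[]~(~b -> a), 0   [~->-rule on 1]
3. ~b -> a, 0   [~->-rule on 1]
4. a, 0   [->-rule on 3 (branches; this branch)]
5. []~(~b -> a), 1   [<>-rule on 2: fresh world 1, 0R1]
6. ~(~b -> a), 0   [[]-rule on 5 via 1R0]
7. ~b, 0   [~->-rule on 6]
8. ~a, 0   [~->-rule on 6]
Accessibility: 0R0, 0R1, 1R0, 1R1
Branch closes: a and ~a both at 0.
Every branch closes (one shown): valid in S5.

S5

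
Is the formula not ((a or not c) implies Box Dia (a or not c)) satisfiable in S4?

Satisfiable (open branch found)

1. not ((a or not c) implies Box Dia (a or not c)), w0
2. a or not c, w0
3. not Box Dia (a or not c), w0
4. not c, w0
5. not Dia (a or not c), w1
6. not (a or not c), w1
7. not a, w1
8. c, w1
Accessibility: w0Rw0, w0Rw1, w1Rw1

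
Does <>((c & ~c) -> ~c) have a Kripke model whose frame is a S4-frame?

Satisfiable

1. <>((c & ~c) -> ~c), u
2. (c & ~c) -> ~c, v
3. ~c, v
Accessibility: uRu, uRv, vRv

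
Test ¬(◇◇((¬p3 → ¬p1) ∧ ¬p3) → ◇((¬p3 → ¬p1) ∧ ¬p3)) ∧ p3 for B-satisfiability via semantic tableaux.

1. ¬(◇◇((¬p3 → ¬p1) ∧ ¬p3) → ◇((¬p3 → ¬p1) ∧ ¬p3)) ∧ p3, u
2. ¬(◇◇((¬p3 → ¬p1) ∧ ¬p3) → ◇((¬p3 → ¬p1) ∧ ¬p3)), u
3. p3, u
4. ◇◇((¬p3 → ¬p1) ∧ ¬p3), u
5. ¬◇((¬p3 → ¬p1) ∧ ¬p3), u
6. ¬((¬p3 → ¬p1) ∧ ¬p3), u
7. ◇((¬p3 → ¬p1) ∧ ¬p3), v
8. ¬((¬p3 → ¬p1) ∧ ¬p3), v
9. p3, v
10. (¬p3 → ¬p1) ∧ ¬p3, w
11. ¬p3 → ¬p1, w
12. ¬p3, w
13. ¬p1, w
Accessibility: uRu, uRv, vRu, vRv, vRw, wRv, wRw

Satisfiable (open branch found)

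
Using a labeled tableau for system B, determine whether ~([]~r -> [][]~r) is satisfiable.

Satisfiable

1. ~([]~r -> [][]~r), u
2. []~r, u   [~->-rule on 1]
3. ~[][]~r, u   [~->-rule on 1]
4. ~r, u   [[]-rule on 2 via uRu]
5. ~[]~r, v   [~[]-rule on 3: fresh world v, uRv]
6. ~r, v   [[]-rule on 2 via uRv]
7. r, w   [~[]-rule on 5: fresh world w, vRw]
Accessibility: uRu, uRv, vRu, vRv, vRw, wRv, wRw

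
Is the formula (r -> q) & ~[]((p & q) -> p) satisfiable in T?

Unsatisfiable (every branch closes)

1. (r -> q) & ~[]((p & q) -> p), u
2. r -> q, u
3. ~[]((p & q) -> p), u
4. q, u
5. ~((p & q) -> p), v
6. p & q, v
7. ~p, v
8. p, v
9. q, v
Accessibility: uRu, uRv, vRv
Branch closes: p and ~p both at v.
All branches of the tableau close; one closing branch shown above.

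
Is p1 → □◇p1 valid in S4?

Tableau for the negation ¬(p1 → □◇p1):
1. ¬(p1 → □◇p1), 0
2. p1, 0
3. ¬□◇p1, 0
4. ¬◇p1, 1
5. ¬p1, 1
Accessibility: 0R0, 0R1, 1R1
The negation has an open branch (countermodel exists).

Invalid (countermodel exists)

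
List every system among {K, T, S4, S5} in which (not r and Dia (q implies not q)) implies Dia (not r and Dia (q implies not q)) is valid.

T-tableau for the negation not ((not r and Dia (q implies not q)) implies Dia (not r and Dia (q implies not q))):
1. not ((not r and Dia (q implies not q)) implies Dia (not r and Dia (q implies not q))), u
2. not r and Dia (q implies not q), u
3. not Dia (not r and Dia (q implies not q)), u
4. not r, u
5. Dia (q implies not q), u
6. not (not r and Dia (q implies not q)), u
7. not Dia (q implies not q), u
8. not (q implies not q), u
9. q, u
10. q implies not q, v
11. not (not r and Dia (q implies not q)), v
12. not (q implies not q), v
13. q, v
14. not q, v
Accessibility: uRu, uRv, vRv
Branch closes: q and not q both at v.
Every branch closes (one shown): valid in T, hence also in S4, S5 (every theorem of T is a theorem of S4 and S5).
K-tableau for the negation not ((not r and Dia (q implies not q)) implies Dia (not r and Dia (q implies not q))):
1. not ((not r and Dia (q implies not q)) implies Dia (not r and Dia (q implies not q))), u
2. not r and Dia (q implies not q), u
3. not Dia (not r and Dia (q implies not q)), u
4. not r, u
5. Dia (q implies not q), u
6. q implies not q, v
7. not (not r and Dia (q implies not q)), v
8. not q, v
9. not Dia (q implies not q), v
Accessibility: uRv
Complete open branch: countermodel on a K-frame, so not valid in K.

T, S4, S5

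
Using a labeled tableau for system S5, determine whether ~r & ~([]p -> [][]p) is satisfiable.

1. ~r & ~([]p -> [][]p), u
2. ~r, u   [&-rule on 1]
3. ~([]p -> [][]p), u   [&-rule on 1]
4. []p, u   [~->-rule on 3]
5. ~[][]p, u   [~->-rule on 3]
6. p, u   [[]-rule on 4 via uRu]
7. ~[]p, v   [~[]-rule on 5: fresh world v, uRv]
8. p, v   [[]-rule on 4 via uRv]
9. ~p, w   [~[]-rule on 7: fresh world w, vRw]
10. p, w   [[]-rule on 4 via uRw]
Accessibility: uRu, uRv, uRw, vRu, vRv, vRw, wRu, wRv, wRw
Branch closes: p and ~p both at w.
All branches of the tableau close; one closing branch shown above.

Unsatisfiable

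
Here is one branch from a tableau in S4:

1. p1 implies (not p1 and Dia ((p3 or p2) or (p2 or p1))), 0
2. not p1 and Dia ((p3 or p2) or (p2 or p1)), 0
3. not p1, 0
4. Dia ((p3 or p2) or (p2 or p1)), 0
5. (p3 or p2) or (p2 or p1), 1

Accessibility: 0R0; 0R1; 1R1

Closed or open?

There is no literal clash: for every atom and world, at most one sign appears.

Not closed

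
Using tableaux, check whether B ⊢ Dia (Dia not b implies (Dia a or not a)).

Tableau for the negation not Dia (Dia not b implies (Dia a or not a)):
1. not Dia (Dia not b implies (Dia a or not a)), u
2. not (Dia not b implies (Dia a or not a)), u   [neg-Dia-rule on 1 via uRu]
3. Dia not b, u   [neg-implies-rule on 2]
4. not (Dia a or not a), u   [neg-implies-rule on 2]
5. not Dia a, u   [neg-or-rule on 4]
6. a, u   [neg-or-rule on 4]
7. not a, u   [neg-Dia-rule on 5 via uRu]
Accessibility: uRu
Branch closes: a and not a both at u.
All branches of the negation close; one closing branch shown above.

Yes, valid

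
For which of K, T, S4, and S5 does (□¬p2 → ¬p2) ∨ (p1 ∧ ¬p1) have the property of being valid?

T-tableau for the negation ¬((□¬p2 → ¬p2) ∨ (p1 ∧ ¬p1)):
1. ¬((□¬p2 → ¬p2) ∨ (p1 ∧ ¬p1)), u
2. ¬(□¬p2 → ¬p2), u
3. ¬(p1 ∧ ¬p1), u
4. □¬p2, u
5. p2, u
6. ¬p2, u
Accessibility: uRu
Branch closes: p2 and ¬p2 both at u.
Every branch closes (one shown): valid in T, hence also in S4, S5 (every theorem of T is a theorem of S4 and S5).
K-tableau for the negation ¬((□¬p2 → ¬p2) ∨ (p1 ∧ ¬p1)):
1. ¬((□¬p2 → ¬p2) ∨ (p1 ∧ ¬p1)), u
2. ¬(□¬p2 → ¬p2), u
3. ¬(p1 ∧ ¬p1), u
4. □¬p2, u
5. p2, u
6. p1, u
Complete open branch: countermodel on a K-frame, so not valid in K.

T, S4, S5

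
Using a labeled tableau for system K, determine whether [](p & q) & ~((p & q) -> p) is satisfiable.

1. [](p & q) & ~((p & q) -> p), w0
2. [](p & q), w0
3. ~((p & q) -> p), w0
4. p & q, w0
5. ~p, w0
6. p, w0
7. q, w0
Branch closes: p and ~p both at w0.
Every branch closes; the branch above is one of them.

Unsatisfiable (every branch closes)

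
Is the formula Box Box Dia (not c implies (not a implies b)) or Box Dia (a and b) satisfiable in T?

Satisfiable

1. Box Box Dia (not c implies (not a implies b)) or Box Dia (a and b), 0
2. Box Dia (a and b), 0
3. Dia (a and b), 0
4. a and b, 1
5. a, 1
6. b, 1
7. Dia (a and b), 1
8. a and b, 2
9. a, 2
10. b, 2
Accessibility: 0R0, 0R1, 1R1, 1R2, 2R2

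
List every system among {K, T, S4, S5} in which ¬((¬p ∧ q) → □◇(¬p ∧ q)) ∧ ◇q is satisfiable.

K, T, S4

S5-tableau for the formula:
1. ¬((¬p ∧ q) → □◇(¬p ∧ q)) ∧ ◇q, w0
2. ¬((¬p ∧ q) → □◇(¬p ∧ q)), w0
3. ◇q, w0
4. ¬p ∧ q, w0
5. ¬□◇(¬p ∧ q), w0
6. ¬p, w0
7. q, w0
8. q, w1
9. ¬◇(¬p ∧ q), w2
10. ¬(¬p ∧ q), w0
11. ¬(¬p ∧ q), w1
12. ¬(¬p ∧ q), w2
13. ¬q, w0
Accessibility: w0Rw0, w0Rw1, w0Rw2, w1Rw0, w1Rw1, w1Rw2, w2Rw0, w2Rw1, w2Rw2
Branch closes: q and ¬q both at w0.
Every branch closes (one shown): unsatisfiable in S5.
S4-tableau for the formula:
1. ¬((¬p ∧ q) → □◇(¬p ∧ q)) ∧ ◇q, w0
2. ¬((¬p ∧ q) → □◇(¬p ∧ q)), w0
3. ◇q, w0
4. ¬p ∧ q, w0
5. ¬□◇(¬p ∧ q), w0
6. ¬p, w0
7. q, w0
8. q, w1
9. ¬◇(¬p ∧ q), w2
10. ¬(¬p ∧ q), w2
11. ¬q, w2
Accessibility: w0Rw0, w0Rw1, w0Rw2, w1Rw1, w2Rw2
Complete open branch: satisfiable in S4, hence also in K, T (this S4-model is also a K-model and a T-model).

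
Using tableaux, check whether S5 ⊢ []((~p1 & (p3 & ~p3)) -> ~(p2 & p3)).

Tableau for the negation ~[]((~p1 & (p3 & ~p3)) -> ~(p2 & p3)):
1. ~[]((~p1 & (p3 & ~p3)) -> ~(p2 & p3)), 0
2. ~((~p1 & (p3 & ~p3)) -> ~(p2 & p3)), 1   [~[]-rule on 1: fresh world 1, 0R1]
3. ~p1 & (p3 & ~p3), 1   [~->-rule on 2]
4. p2 & p3, 1   [~->-rule on 2]
5. ~p1, 1   [&-rule on 3]
6. p3 & ~p3, 1   [&-rule on 3]
7. p2, 1   [&-rule on 4]
8. p3, 1   [&-rule on 4]
9. ~p3, 1   [&-rule on 6]
Accessibility: 0R0, 0R1, 1R0, 1R1
Branch closes: p3 and ~p3 both at 1.
All branches of the negation close; one closing branch shown above.

Yes, valid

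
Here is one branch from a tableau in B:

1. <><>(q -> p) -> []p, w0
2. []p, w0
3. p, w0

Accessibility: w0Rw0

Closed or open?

There is no literal clash: for every atom and world, at most one sign appears.

No, open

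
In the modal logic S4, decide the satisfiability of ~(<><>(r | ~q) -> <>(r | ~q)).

Unsatisfiable

1. ~(<><>(r | ~q) -> <>(r | ~q)), u
2. <><>(r | ~q), u
3. ~<>(r | ~q), u
4. ~(r | ~q), u
5. ~r, u
6. q, u
7. <>(r | ~q), v
8. ~(r | ~q), v
9. ~r, v
10. q, v
11. r | ~q, w
12. ~(r | ~q), w
13. ~r, w
14. q, w
15. ~q, w
Accessibility: uRu, uRv, uRw, vRv, vRw, wRw
Branch closes: q and ~q both at w.
All branches of the tableau close; one closing branch shown above.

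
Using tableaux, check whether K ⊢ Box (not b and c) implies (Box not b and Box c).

Valid

Tableau for the negation not (Box (not b and c) implies (Box not b and Box c)):
1. not (Box (not b and c) implies (Box not b and Box c)), u
2. Box (not b and c), u
3. not (Box not b and Box c), u
4. not Box c, u
5. not c, v
6. not b and c, v
7. not b, v
8. c, v
Accessibility: uRv
Branch closes: c and not c both at v.
Every branch of the negation's tableau closes; the branch above is one of them.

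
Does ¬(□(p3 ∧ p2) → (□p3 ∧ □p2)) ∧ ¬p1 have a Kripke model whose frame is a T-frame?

1. ¬(□(p3 ∧ p2) → (□p3 ∧ □p2)) ∧ ¬p1, w0
2. ¬(□(p3 ∧ p2) → (□p3 ∧ □p2)), w0
3. ¬p1, w0
4. □(p3 ∧ p2), w0
5. ¬(□p3 ∧ □p2), w0
6. p3 ∧ p2, w0
7. p3, w0
8. p2, w0
9. ¬□p2, w0
10. ¬p2, w1
11. p3 ∧ p2, w1
12. p3, w1
13. p2, w1
Accessibility: w0Rw0, w0Rw1, w1Rw1
Branch closes: p2 and ¬p2 both at w1.
All branches of the tableau close; one closing branch shown above.

Unsatisfiable (every branch closes)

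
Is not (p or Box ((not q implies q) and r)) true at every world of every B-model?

Tableau for the negation p or Box ((not q implies q) and r):
1. p or Box ((not q implies q) and r), u
2. Box ((not q implies q) and r), u   [or-rule on 1 (branches; this branch)]
3. (not q implies q) and r, u   [Box-rule on 2 via uRu]
4. not q implies q, u   [and-rule on 3]
5. r, u   [and-rule on 3]
6. q, u   [implies-rule on 4 (branches; this branch)]
Accessibility: uRu
The negation has an open branch (countermodel exists).

Invalid (countermodel exists)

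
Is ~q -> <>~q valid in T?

Valid in T

Tableau for the negation ~(~q -> <>~q):
1. ~(~q -> <>~q), w0
2. ~q, w0
3. ~<>~q, w0
4. q, w0
Accessibility: w0Rw0
Branch closes: q and ~q both at w0.
All branches of the negation close; one closing branch shown above.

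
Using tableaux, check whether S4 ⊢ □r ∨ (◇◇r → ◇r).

Yes, valid

Tableau for the negation ¬(□r ∨ (◇◇r → ◇r)):
1. ¬(□r ∨ (◇◇r → ◇r)), w0
2. ¬□r, w0   [¬∨-rule on 1]
3. ¬(◇◇r → ◇r), w0   [¬∨-rule on 1]
4. ◇◇r, w0   [¬→-rule on 3]
5. ¬◇r, w0   [¬→-rule on 3]
6. ¬r, w0   [¬◇-rule on 5 via w0Rw0]
7. ¬r, w1   [¬□-rule on 2: fresh world w1, w0Rw1]
8. ◇r, w2   [◇-rule on 4: fresh world w2, w0Rw2]
9. ¬r, w2   [¬◇-rule on 5 via w0Rw2]
10. r, w3   [◇-rule on 8: fresh world w3, w2Rw3]
11. ¬r, w3   [¬◇-rule on 5 via w0Rw3]
Accessibility: w0Rw0, w0Rw1, w0Rw2, w0Rw3, w1Rw1, w2Rw2, w2Rw3, w3Rw3
Branch closes: r and ¬r both at w3.
All branches of the negation close; one closing branch shown above.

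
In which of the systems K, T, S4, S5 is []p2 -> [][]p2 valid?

S4-tableau for the negation ~([]p2 -> [][]p2):
1. ~([]p2 -> [][]p2), w0
2. []p2, w0
3. ~[][]p2, w0
4. p2, w0
5. ~[]p2, w1
6. p2, w1
7. ~p2, w2
8. p2, w2
Accessibility: w0Rw0, w0Rw1, w0Rw2, w1Rw1, w1Rw2, w2Rw2
Branch closes: p2 and ~p2 both at w2.
Every branch closes (one shown): valid in S4, hence also in S5 (every theorem of S4 is a theorem of S5).
T-tableau for the negation ~([]p2 -> [][]p2):
1. ~([]p2 -> [][]p2), w0
2. []p2, w0
3. ~[][]p2, w0
4. p2, w0
5. ~[]p2, w1
6. p2, w1
7. ~p2, w2
Accessibility: w0Rw0, w0Rw1, w1Rw1, w1Rw2, w2Rw2
Complete open branch: countermodel on a T-frame, so not valid in T, nor in K (the same frame is also a K-frame).

S4, S5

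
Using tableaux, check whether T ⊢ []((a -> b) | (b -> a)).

Tableau for the negation ~[]((a -> b) | (b -> a)):
1. ~[]((a -> b) | (b -> a)), w0
2. ~((a -> b) | (b -> a)), w1   [~[]-rule on 1: fresh world w1, w0Rw1]
3. ~(a -> b), w1   [~|-rule on 2]
4. ~(b -> a), w1   [~|-rule on 2]
5. a, w1   [~->-rule on 3]
6. ~b, w1   [~->-rule on 3]
7. b, w1   [~->-rule on 4]
8. ~a, w1   [~->-rule on 4]
Accessibility: w0Rw0, w0Rw1, w1Rw1
Branch closes: b and ~b both at w1.
All branches of the negation close; one closing branch shown above.

Valid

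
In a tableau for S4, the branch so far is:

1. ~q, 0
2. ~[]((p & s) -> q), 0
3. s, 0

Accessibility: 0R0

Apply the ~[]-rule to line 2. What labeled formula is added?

a fresh world 1 with 0R1, and ~((p & s) -> q) at 1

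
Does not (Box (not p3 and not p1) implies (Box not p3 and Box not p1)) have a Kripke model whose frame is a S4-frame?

1. not (Box (not p3 and not p1) implies (Box not p3 and Box not p1)), w0
2. Box (not p3 and not p1), w0
3. not (Box not p3 and Box not p1), w0
4. not p3 and not p1, w0
5. not p3, w0
6. not p1, w0
7. not Box not p1, w0
8. p1, w1
9. not p3 and not p1, w1
10. not p3, w1
11. not p1, w1
Accessibility: w0Rw0, w0Rw1, w1Rw1
Branch closes: p1 and not p1 both at w1.
All branches of the tableau close; one closing branch shown above.

No, unsatisfiable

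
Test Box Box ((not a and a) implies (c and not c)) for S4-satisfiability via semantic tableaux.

Satisfiable

1. Box Box ((not a and a) implies (c and not c)), w0
2. Box ((not a and a) implies (c and not c)), w0
3. (not a and a) implies (c and not c), w0
4. not (not a and a), w0
5. not a, w0
Accessibility: w0Rw0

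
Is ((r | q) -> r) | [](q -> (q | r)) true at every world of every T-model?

Valid in T

Tableau for the negation ~(((r | q) -> r) | [](q -> (q | r))):
1. ~(((r | q) -> r) | [](q -> (q | r))), 0
2. ~((r | q) -> r), 0
3. ~[](q -> (q | r)), 0
4. r | q, 0
5. ~r, 0
6. q, 0
7. ~(q -> (q | r)), 1
8. q, 1
9. ~(q | r), 1
10. ~q, 1
11. ~r, 1
Accessibility: 0R0, 0R1, 1R1
Branch closes: q and ~q both at 1.
All branches of the negation close; one closing branch shown above.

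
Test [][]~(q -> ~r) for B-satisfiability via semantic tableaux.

Yes, satisfiable

1. [][]~(q -> ~r), w0
2. []~(q -> ~r), w0
3. ~(q -> ~r), w0
4. q, w0
5. r, w0
Accessibility: w0Rw0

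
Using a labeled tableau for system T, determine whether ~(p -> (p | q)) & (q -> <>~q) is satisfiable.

1. ~(p -> (p | q)) & (q -> <>~q), u
2. ~(p -> (p | q)), u   [&-rule on 1]
3. q -> <>~q, u   [&-rule on 1]
4. p, u   [~->-rule on 2]
5. ~(p | q), u   [~->-rule on 2]
6. ~p, u   [~|-rule on 5]
7. ~q, u   [~|-rule on 5]
Accessibility: uRu
Branch closes: p and ~p both at u.
(One branch shown.) All branches close.

Unsatisfiable (every branch closes)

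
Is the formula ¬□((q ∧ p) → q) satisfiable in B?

No, unsatisfiable

1. ¬□((q ∧ p) → q), u
2. ¬((q ∧ p) → q), v   [¬□-rule on 1: fresh world v, uRv]
3. q ∧ p, v   [¬→-rule on 2]
4. ¬q, v   [¬→-rule on 2]
5. q, v   [∧-rule on 3]
6. p, v   [∧-rule on 3]
Accessibility: uRu, uRv, vRu, vRv
Branch closes: q and ¬q both at v.
(One branch shown.) All branches close.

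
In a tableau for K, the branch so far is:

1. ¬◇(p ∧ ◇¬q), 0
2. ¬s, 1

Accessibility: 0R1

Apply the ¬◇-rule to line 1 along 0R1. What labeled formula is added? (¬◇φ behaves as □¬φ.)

¬◇φ behaves as □¬φ: propagate the negated body to each accessible world.

¬(p ∧ ◇¬q), 1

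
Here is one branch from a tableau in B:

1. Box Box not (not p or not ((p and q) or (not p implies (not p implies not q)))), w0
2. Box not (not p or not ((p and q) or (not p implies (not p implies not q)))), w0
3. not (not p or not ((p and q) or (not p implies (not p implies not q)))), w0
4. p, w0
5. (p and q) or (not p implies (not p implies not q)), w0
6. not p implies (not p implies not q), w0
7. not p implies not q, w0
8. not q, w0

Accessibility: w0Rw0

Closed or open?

There is no literal clash: for every atom and world, at most one sign appears.

Open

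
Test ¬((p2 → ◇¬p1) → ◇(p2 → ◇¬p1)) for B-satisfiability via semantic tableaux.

Unsatisfiable (every branch closes)

1. ¬((p2 → ◇¬p1) → ◇(p2 → ◇¬p1)), w0
2. p2 → ◇¬p1, w0
3. ¬◇(p2 → ◇¬p1), w0
4. ¬(p2 → ◇¬p1), w0
5. p2, w0
6. ¬◇¬p1, w0
7. p1, w0
8. ◇¬p1, w0
9. ¬p1, w1
10. ¬(p2 → ◇¬p1), w1
11. p2, w1
12. ¬◇¬p1, w1
13. p1, w1
Accessibility: w0Rw0, w0Rw1, w1Rw0, w1Rw1
Branch closes: p1 and ¬p1 both at w1.
(One branch shown.) All branches close.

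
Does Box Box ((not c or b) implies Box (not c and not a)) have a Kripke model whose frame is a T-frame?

1. Box Box ((not c or b) implies Box (not c and not a)), 0
2. Box ((not c or b) implies Box (not c and not a)), 0
3. (not c or b) implies Box (not c and not a), 0
4. Box (not c and not a), 0
5. not c and not a, 0
6. not c, 0
7. not a, 0
Accessibility: 0R0

Yes, satisfiable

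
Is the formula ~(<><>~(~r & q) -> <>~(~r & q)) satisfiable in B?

Satisfiable

1. ~(<><>~(~r & q) -> <>~(~r & q)), 0
2. <><>~(~r & q), 0
3. ~<>~(~r & q), 0
4. ~r & q, 0
5. ~r, 0
6. q, 0
7. <>~(~r & q), 1
8. ~r & q, 1
9. ~r, 1
10. q, 1
11. ~(~r & q), 2
12. ~q, 2
Accessibility: 0R0, 0R1, 1R0, 1R1, 1R2, 2R1, 2R2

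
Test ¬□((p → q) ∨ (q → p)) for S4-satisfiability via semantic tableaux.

Unsatisfiable

1. ¬□((p → q) ∨ (q → p)), 0
2. ¬((p → q) ∨ (q → p)), 1
3. ¬(p → q), 1
4. ¬(q → p), 1
5. p, 1
6. ¬q, 1
7. q, 1
8. ¬p, 1
Accessibility: 0R0, 0R1, 1R1
Branch closes: q and ¬q both at 1.
Every branch closes; the branch above is one of them.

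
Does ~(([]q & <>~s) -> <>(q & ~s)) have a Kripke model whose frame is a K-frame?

1. ~(([]q & <>~s) -> <>(q & ~s)), u
2. []q & <>~s, u
3. ~<>(q & ~s), u
4. []q, u
5. <>~s, u
6. ~s, v
7. ~(q & ~s), v
8. q, v
9. s, v
Accessibility: uRv
Branch closes: s and ~s both at v.
Every branch closes; the branch above is one of them.

No, unsatisfiable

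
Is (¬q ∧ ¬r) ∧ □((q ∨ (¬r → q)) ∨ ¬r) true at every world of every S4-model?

Tableau for the negation ¬((¬q ∧ ¬r) ∧ □((q ∨ (¬r → q)) ∨ ¬r)):
1. ¬((¬q ∧ ¬r) ∧ □((q ∨ (¬r → q)) ∨ ¬r)), u
2. ¬(¬q ∧ ¬r), u
3. r, u
Accessibility: uRu
The negation has an open branch (countermodel exists).

No, not valid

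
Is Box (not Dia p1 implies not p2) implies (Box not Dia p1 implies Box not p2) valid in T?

Tableau for the negation not (Box (not Dia p1 implies not p2) implies (Box not Dia p1 implies Box not p2)):
1. not (Box (not Dia p1 implies not p2) implies (Box not Dia p1 implies Box not p2)), w0
2. Box (not Dia p1 implies not p2), w0
3. not (Box not Dia p1 implies Box not p2), w0
4. Box not Dia p1, w0
5. not Box not p2, w0
6. not Dia p1 implies not p2, w0
7. not Dia p1, w0
8. not p1, w0
9. Dia p1, w0
10. p2, w1
11. not Dia p1 implies not p2, w1
12. not Dia p1, w1
13. not p1, w1
14. Dia p1, w1
15. p1, w2
16. not Dia p1 implies not p2, w2
17. not Dia p1, w2
18. not p1, w2
Accessibility: w0Rw0, w0Rw1, w0Rw2, w1Rw1, w2Rw2
Branch closes: p1 and not p1 both at w2.
All branches of the negation close; one closing branch shown above.

Yes, valid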